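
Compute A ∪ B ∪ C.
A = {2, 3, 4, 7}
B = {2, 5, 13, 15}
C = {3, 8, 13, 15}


Set A = {2, 3, 4, 7}
Set B = {2, 5, 13, 15}
Set C = {3, 8, 13, 15}
First, A ∪ B = {2, 3, 4, 5, 7, 13, 15}
Then, (A ∪ B) ∪ C = {2, 3, 4, 5, 7, 8, 13, 15}

{2, 3, 4, 5, 7, 8, 13, 15}


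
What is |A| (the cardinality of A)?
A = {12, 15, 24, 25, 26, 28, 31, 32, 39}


Set A = {12, 15, 24, 25, 26, 28, 31, 32, 39}
Listing elements: 12, 15, 24, 25, 26, 28, 31, 32, 39
Counting: 9 elements
|A| = 9

9


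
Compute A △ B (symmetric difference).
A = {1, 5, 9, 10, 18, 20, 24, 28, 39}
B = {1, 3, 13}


Set A = {1, 5, 9, 10, 18, 20, 24, 28, 39}
Set B = {1, 3, 13}
A △ B = (A \ B) ∪ (B \ A)
Elements in A but not B: {5, 9, 10, 18, 20, 24, 28, 39}
Elements in B but not A: {3, 13}
A △ B = {3, 5, 9, 10, 13, 18, 20, 24, 28, 39}

{3, 5, 9, 10, 13, 18, 20, 24, 28, 39}


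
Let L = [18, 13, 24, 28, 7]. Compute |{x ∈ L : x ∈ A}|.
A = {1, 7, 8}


Set A = {1, 7, 8}
Candidates: [18, 13, 24, 28, 7]
Check each candidate:
18 ∉ A, 13 ∉ A, 24 ∉ A, 28 ∉ A, 7 ∈ A
Count of candidates in A: 1

1


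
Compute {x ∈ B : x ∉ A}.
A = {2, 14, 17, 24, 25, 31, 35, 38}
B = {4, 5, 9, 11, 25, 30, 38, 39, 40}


Set A = {2, 14, 17, 24, 25, 31, 35, 38}
Set B = {4, 5, 9, 11, 25, 30, 38, 39, 40}
Check each element of B against A:
4 ∉ A (include), 5 ∉ A (include), 9 ∉ A (include), 11 ∉ A (include), 25 ∈ A, 30 ∉ A (include), 38 ∈ A, 39 ∉ A (include), 40 ∉ A (include)
Elements of B not in A: {4, 5, 9, 11, 30, 39, 40}

{4, 5, 9, 11, 30, 39, 40}


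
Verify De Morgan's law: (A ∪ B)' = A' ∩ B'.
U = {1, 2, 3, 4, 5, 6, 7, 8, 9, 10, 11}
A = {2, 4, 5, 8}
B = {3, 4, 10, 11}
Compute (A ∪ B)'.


U = {1, 2, 3, 4, 5, 6, 7, 8, 9, 10, 11}
A = {2, 4, 5, 8}, B = {3, 4, 10, 11}
A ∪ B = {2, 3, 4, 5, 8, 10, 11}
(A ∪ B)' = U \ (A ∪ B) = {1, 6, 7, 9}
Verification via A' ∩ B': A' = {1, 3, 6, 7, 9, 10, 11}, B' = {1, 2, 5, 6, 7, 8, 9}
A' ∩ B' = {1, 6, 7, 9} ✓

{1, 6, 7, 9}


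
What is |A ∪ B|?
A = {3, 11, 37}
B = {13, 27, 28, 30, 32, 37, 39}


Set A = {3, 11, 37}, |A| = 3
Set B = {13, 27, 28, 30, 32, 37, 39}, |B| = 7
A ∩ B = {37}, |A ∩ B| = 1
|A ∪ B| = |A| + |B| - |A ∩ B| = 3 + 7 - 1 = 9

9


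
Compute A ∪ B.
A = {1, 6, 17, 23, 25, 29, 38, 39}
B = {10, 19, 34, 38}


Set A = {1, 6, 17, 23, 25, 29, 38, 39}
Set B = {10, 19, 34, 38}
A ∪ B includes all elements in either set.
Elements from A: {1, 6, 17, 23, 25, 29, 38, 39}
Elements from B not already included: {10, 19, 34}
A ∪ B = {1, 6, 10, 17, 19, 23, 25, 29, 34, 38, 39}

{1, 6, 10, 17, 19, 23, 25, 29, 34, 38, 39}


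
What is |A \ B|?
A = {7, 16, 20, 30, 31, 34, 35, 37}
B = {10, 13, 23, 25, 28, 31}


Set A = {7, 16, 20, 30, 31, 34, 35, 37}
Set B = {10, 13, 23, 25, 28, 31}
A \ B = {7, 16, 20, 30, 34, 35, 37}
|A \ B| = 7

7


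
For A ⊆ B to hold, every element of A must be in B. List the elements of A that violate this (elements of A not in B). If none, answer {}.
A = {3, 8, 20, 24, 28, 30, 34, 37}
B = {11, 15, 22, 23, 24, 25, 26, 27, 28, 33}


Set A = {3, 8, 20, 24, 28, 30, 34, 37}
Set B = {11, 15, 22, 23, 24, 25, 26, 27, 28, 33}
Check each element of A against B:
3 ∉ B (include), 8 ∉ B (include), 20 ∉ B (include), 24 ∈ B, 28 ∈ B, 30 ∉ B (include), 34 ∉ B (include), 37 ∉ B (include)
Elements of A not in B: {3, 8, 20, 30, 34, 37}

{3, 8, 20, 30, 34, 37}


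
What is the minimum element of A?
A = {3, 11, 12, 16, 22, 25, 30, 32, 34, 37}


Set A = {3, 11, 12, 16, 22, 25, 30, 32, 34, 37}
Elements in ascending order: 3, 11, 12, 16, 22, 25, 30, 32, 34, 37
The smallest element is 3.

3


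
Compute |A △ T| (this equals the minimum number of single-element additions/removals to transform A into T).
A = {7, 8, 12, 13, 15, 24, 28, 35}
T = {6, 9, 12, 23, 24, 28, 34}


Set A = {7, 8, 12, 13, 15, 24, 28, 35}
Set T = {6, 9, 12, 23, 24, 28, 34}
Elements to remove from A (in A, not in T): {7, 8, 13, 15, 35} → 5 removals
Elements to add to A (in T, not in A): {6, 9, 23, 34} → 4 additions
Total edits = 5 + 4 = 9

9


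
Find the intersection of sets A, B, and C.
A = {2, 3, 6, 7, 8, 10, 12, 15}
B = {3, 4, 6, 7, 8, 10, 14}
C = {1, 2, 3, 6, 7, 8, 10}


Set A = {2, 3, 6, 7, 8, 10, 12, 15}
Set B = {3, 4, 6, 7, 8, 10, 14}
Set C = {1, 2, 3, 6, 7, 8, 10}
First, A ∩ B = {3, 6, 7, 8, 10}
Then, (A ∩ B) ∩ C = {3, 6, 7, 8, 10}

{3, 6, 7, 8, 10}


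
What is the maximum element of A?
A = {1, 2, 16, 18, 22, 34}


Set A = {1, 2, 16, 18, 22, 34}
Elements in ascending order: 1, 2, 16, 18, 22, 34
The largest element is 34.

34


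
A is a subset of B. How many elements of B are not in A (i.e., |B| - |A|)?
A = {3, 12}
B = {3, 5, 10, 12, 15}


Set A = {3, 12}, |A| = 2
Set B = {3, 5, 10, 12, 15}, |B| = 5
Since A ⊆ B: B \ A = {5, 10, 15}
|B| - |A| = 5 - 2 = 3

3


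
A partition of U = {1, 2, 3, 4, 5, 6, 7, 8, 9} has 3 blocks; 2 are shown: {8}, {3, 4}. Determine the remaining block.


U = {1, 2, 3, 4, 5, 6, 7, 8, 9}
Shown blocks: {8}, {3, 4}
A partition's blocks are pairwise disjoint and cover U, so the missing block = U \ (union of shown blocks).
Union of shown blocks: {3, 4, 8}
Missing block = U \ (union) = {1, 2, 5, 6, 7, 9}

{1, 2, 5, 6, 7, 9}


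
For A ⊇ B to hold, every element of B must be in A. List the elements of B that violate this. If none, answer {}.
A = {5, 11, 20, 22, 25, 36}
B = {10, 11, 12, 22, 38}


Set A = {5, 11, 20, 22, 25, 36}
Set B = {10, 11, 12, 22, 38}
Check each element of B against A:
10 ∉ A (include), 11 ∈ A, 12 ∉ A (include), 22 ∈ A, 38 ∉ A (include)
Elements of B not in A: {10, 12, 38}

{10, 12, 38}


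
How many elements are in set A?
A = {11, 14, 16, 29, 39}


Set A = {11, 14, 16, 29, 39}
Listing elements: 11, 14, 16, 29, 39
Counting: 5 elements
|A| = 5

5


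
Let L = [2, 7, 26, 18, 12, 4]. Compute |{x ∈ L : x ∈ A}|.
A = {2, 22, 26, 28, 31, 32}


Set A = {2, 22, 26, 28, 31, 32}
Candidates: [2, 7, 26, 18, 12, 4]
Check each candidate:
2 ∈ A, 7 ∉ A, 26 ∈ A, 18 ∉ A, 12 ∉ A, 4 ∉ A
Count of candidates in A: 2

2


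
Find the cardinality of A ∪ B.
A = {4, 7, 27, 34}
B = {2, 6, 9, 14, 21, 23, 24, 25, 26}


Set A = {4, 7, 27, 34}, |A| = 4
Set B = {2, 6, 9, 14, 21, 23, 24, 25, 26}, |B| = 9
A ∩ B = {}, |A ∩ B| = 0
|A ∪ B| = |A| + |B| - |A ∩ B| = 4 + 9 - 0 = 13

13


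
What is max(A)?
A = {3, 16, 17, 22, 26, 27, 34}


Set A = {3, 16, 17, 22, 26, 27, 34}
Elements in ascending order: 3, 16, 17, 22, 26, 27, 34
The largest element is 34.

34


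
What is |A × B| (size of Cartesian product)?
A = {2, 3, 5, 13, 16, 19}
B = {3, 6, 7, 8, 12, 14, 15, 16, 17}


Set A = {2, 3, 5, 13, 16, 19} has 6 elements.
Set B = {3, 6, 7, 8, 12, 14, 15, 16, 17} has 9 elements.
|A × B| = |A| × |B| = 6 × 9 = 54

54


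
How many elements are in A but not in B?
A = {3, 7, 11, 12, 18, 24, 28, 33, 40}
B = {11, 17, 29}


Set A = {3, 7, 11, 12, 18, 24, 28, 33, 40}
Set B = {11, 17, 29}
A \ B = {3, 7, 12, 18, 24, 28, 33, 40}
|A \ B| = 8

8


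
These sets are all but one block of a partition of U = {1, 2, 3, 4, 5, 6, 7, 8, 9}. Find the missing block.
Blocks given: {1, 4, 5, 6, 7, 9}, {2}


U = {1, 2, 3, 4, 5, 6, 7, 8, 9}
Shown blocks: {1, 4, 5, 6, 7, 9}, {2}
A partition's blocks are pairwise disjoint and cover U, so the missing block = U \ (union of shown blocks).
Union of shown blocks: {1, 2, 4, 5, 6, 7, 9}
Missing block = U \ (union) = {3, 8}

{3, 8}


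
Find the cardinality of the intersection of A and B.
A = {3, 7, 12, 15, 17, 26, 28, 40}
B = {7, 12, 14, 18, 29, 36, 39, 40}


Set A = {3, 7, 12, 15, 17, 26, 28, 40}
Set B = {7, 12, 14, 18, 29, 36, 39, 40}
A ∩ B = {7, 12, 40}
|A ∩ B| = 3

3


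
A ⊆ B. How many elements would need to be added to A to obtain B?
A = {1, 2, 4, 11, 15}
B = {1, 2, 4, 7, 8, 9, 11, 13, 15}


Set A = {1, 2, 4, 11, 15}, |A| = 5
Set B = {1, 2, 4, 7, 8, 9, 11, 13, 15}, |B| = 9
Since A ⊆ B: B \ A = {7, 8, 9, 13}
|B| - |A| = 9 - 5 = 4

4


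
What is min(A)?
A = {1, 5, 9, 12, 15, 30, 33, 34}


Set A = {1, 5, 9, 12, 15, 30, 33, 34}
Elements in ascending order: 1, 5, 9, 12, 15, 30, 33, 34
The smallest element is 1.

1


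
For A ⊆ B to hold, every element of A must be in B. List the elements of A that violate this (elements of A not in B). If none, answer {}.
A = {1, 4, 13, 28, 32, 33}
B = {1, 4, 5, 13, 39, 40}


Set A = {1, 4, 13, 28, 32, 33}
Set B = {1, 4, 5, 13, 39, 40}
Check each element of A against B:
1 ∈ B, 4 ∈ B, 13 ∈ B, 28 ∉ B (include), 32 ∉ B (include), 33 ∉ B (include)
Elements of A not in B: {28, 32, 33}

{28, 32, 33}


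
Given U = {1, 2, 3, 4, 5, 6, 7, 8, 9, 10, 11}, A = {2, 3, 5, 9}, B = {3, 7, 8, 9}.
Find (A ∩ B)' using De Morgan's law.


U = {1, 2, 3, 4, 5, 6, 7, 8, 9, 10, 11}
A = {2, 3, 5, 9}, B = {3, 7, 8, 9}
A ∩ B = {3, 9}
(A ∩ B)' = U \ (A ∩ B) = {1, 2, 4, 5, 6, 7, 8, 10, 11}
Verification via A' ∪ B': A' = {1, 4, 6, 7, 8, 10, 11}, B' = {1, 2, 4, 5, 6, 10, 11}
A' ∪ B' = {1, 2, 4, 5, 6, 7, 8, 10, 11} ✓

{1, 2, 4, 5, 6, 7, 8, 10, 11}


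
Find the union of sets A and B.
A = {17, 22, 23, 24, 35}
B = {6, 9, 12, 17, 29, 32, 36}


Set A = {17, 22, 23, 24, 35}
Set B = {6, 9, 12, 17, 29, 32, 36}
A ∪ B includes all elements in either set.
Elements from A: {17, 22, 23, 24, 35}
Elements from B not already included: {6, 9, 12, 29, 32, 36}
A ∪ B = {6, 9, 12, 17, 22, 23, 24, 29, 32, 35, 36}

{6, 9, 12, 17, 22, 23, 24, 29, 32, 35, 36}


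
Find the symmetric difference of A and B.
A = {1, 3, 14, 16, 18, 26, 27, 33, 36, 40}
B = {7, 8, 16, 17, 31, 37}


Set A = {1, 3, 14, 16, 18, 26, 27, 33, 36, 40}
Set B = {7, 8, 16, 17, 31, 37}
A △ B = (A \ B) ∪ (B \ A)
Elements in A but not B: {1, 3, 14, 18, 26, 27, 33, 36, 40}
Elements in B but not A: {7, 8, 17, 31, 37}
A △ B = {1, 3, 7, 8, 14, 17, 18, 26, 27, 31, 33, 36, 37, 40}

{1, 3, 7, 8, 14, 17, 18, 26, 27, 31, 33, 36, 37, 40}


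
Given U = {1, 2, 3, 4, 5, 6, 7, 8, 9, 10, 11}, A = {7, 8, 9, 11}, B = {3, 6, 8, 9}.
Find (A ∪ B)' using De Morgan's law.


U = {1, 2, 3, 4, 5, 6, 7, 8, 9, 10, 11}
A = {7, 8, 9, 11}, B = {3, 6, 8, 9}
A ∪ B = {3, 6, 7, 8, 9, 11}
(A ∪ B)' = U \ (A ∪ B) = {1, 2, 4, 5, 10}
Verification via A' ∩ B': A' = {1, 2, 3, 4, 5, 6, 10}, B' = {1, 2, 4, 5, 7, 10, 11}
A' ∩ B' = {1, 2, 4, 5, 10} ✓

{1, 2, 4, 5, 10}


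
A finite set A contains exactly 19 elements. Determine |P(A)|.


The set has 19 elements.
The power set contains all possible subsets.
|P(A)| = 2^|A| = 2^19 = 524288

524288


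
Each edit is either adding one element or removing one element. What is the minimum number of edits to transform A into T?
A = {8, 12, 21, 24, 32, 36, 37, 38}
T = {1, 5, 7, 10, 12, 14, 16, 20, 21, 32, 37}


Set A = {8, 12, 21, 24, 32, 36, 37, 38}
Set T = {1, 5, 7, 10, 12, 14, 16, 20, 21, 32, 37}
Elements to remove from A (in A, not in T): {8, 24, 36, 38} → 4 removals
Elements to add to A (in T, not in A): {1, 5, 7, 10, 14, 16, 20} → 7 additions
Total edits = 4 + 7 = 11

11


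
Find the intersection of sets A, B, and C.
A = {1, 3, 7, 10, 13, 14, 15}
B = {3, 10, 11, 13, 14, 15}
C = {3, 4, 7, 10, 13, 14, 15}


Set A = {1, 3, 7, 10, 13, 14, 15}
Set B = {3, 10, 11, 13, 14, 15}
Set C = {3, 4, 7, 10, 13, 14, 15}
First, A ∩ B = {3, 10, 13, 14, 15}
Then, (A ∩ B) ∩ C = {3, 10, 13, 14, 15}

{3, 10, 13, 14, 15}


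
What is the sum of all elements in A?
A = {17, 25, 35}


Set A = {17, 25, 35}
Sum = 17 + 25 + 35 = 77

77


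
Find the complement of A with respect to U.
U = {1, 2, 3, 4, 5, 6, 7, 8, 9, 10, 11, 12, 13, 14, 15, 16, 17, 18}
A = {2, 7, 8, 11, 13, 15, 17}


Universal set U = {1, 2, 3, 4, 5, 6, 7, 8, 9, 10, 11, 12, 13, 14, 15, 16, 17, 18}
Set A = {2, 7, 8, 11, 13, 15, 17}
A' = U \ A = elements in U but not in A
Checking each element of U:
1 (not in A, include), 2 (in A, exclude), 3 (not in A, include), 4 (not in A, include), 5 (not in A, include), 6 (not in A, include), 7 (in A, exclude), 8 (in A, exclude), 9 (not in A, include), 10 (not in A, include), 11 (in A, exclude), 12 (not in A, include), 13 (in A, exclude), 14 (not in A, include), 15 (in A, exclude), 16 (not in A, include), 17 (in A, exclude), 18 (not in A, include)
A' = {1, 3, 4, 5, 6, 9, 10, 12, 14, 16, 18}

{1, 3, 4, 5, 6, 9, 10, 12, 14, 16, 18}


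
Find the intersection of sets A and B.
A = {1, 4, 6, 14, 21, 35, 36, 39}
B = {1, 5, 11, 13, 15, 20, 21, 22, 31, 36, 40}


Set A = {1, 4, 6, 14, 21, 35, 36, 39}
Set B = {1, 5, 11, 13, 15, 20, 21, 22, 31, 36, 40}
A ∩ B includes only elements in both sets.
Check each element of A against B:
1 ✓, 4 ✗, 6 ✗, 14 ✗, 21 ✓, 35 ✗, 36 ✓, 39 ✗
A ∩ B = {1, 21, 36}

{1, 21, 36}


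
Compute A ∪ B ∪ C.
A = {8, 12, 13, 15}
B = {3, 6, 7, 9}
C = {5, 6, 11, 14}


Set A = {8, 12, 13, 15}
Set B = {3, 6, 7, 9}
Set C = {5, 6, 11, 14}
First, A ∪ B = {3, 6, 7, 8, 9, 12, 13, 15}
Then, (A ∪ B) ∪ C = {3, 5, 6, 7, 8, 9, 11, 12, 13, 14, 15}

{3, 5, 6, 7, 8, 9, 11, 12, 13, 14, 15}


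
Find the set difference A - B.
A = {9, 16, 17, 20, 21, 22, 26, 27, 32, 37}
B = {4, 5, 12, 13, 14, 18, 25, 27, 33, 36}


Set A = {9, 16, 17, 20, 21, 22, 26, 27, 32, 37}
Set B = {4, 5, 12, 13, 14, 18, 25, 27, 33, 36}
A \ B includes elements in A that are not in B.
Check each element of A:
9 (not in B, keep), 16 (not in B, keep), 17 (not in B, keep), 20 (not in B, keep), 21 (not in B, keep), 22 (not in B, keep), 26 (not in B, keep), 27 (in B, remove), 32 (not in B, keep), 37 (not in B, keep)
A \ B = {9, 16, 17, 20, 21, 22, 26, 32, 37}

{9, 16, 17, 20, 21, 22, 26, 32, 37}


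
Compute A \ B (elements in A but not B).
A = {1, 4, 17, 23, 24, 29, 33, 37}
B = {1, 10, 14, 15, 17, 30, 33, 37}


Set A = {1, 4, 17, 23, 24, 29, 33, 37}
Set B = {1, 10, 14, 15, 17, 30, 33, 37}
A \ B includes elements in A that are not in B.
Check each element of A:
1 (in B, remove), 4 (not in B, keep), 17 (in B, remove), 23 (not in B, keep), 24 (not in B, keep), 29 (not in B, keep), 33 (in B, remove), 37 (in B, remove)
A \ B = {4, 23, 24, 29}

{4, 23, 24, 29}


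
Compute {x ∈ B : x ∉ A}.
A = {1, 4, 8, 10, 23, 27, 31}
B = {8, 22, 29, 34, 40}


Set A = {1, 4, 8, 10, 23, 27, 31}
Set B = {8, 22, 29, 34, 40}
Check each element of B against A:
8 ∈ A, 22 ∉ A (include), 29 ∉ A (include), 34 ∉ A (include), 40 ∉ A (include)
Elements of B not in A: {22, 29, 34, 40}

{22, 29, 34, 40}


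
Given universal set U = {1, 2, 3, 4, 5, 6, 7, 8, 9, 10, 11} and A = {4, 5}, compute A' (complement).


Universal set U = {1, 2, 3, 4, 5, 6, 7, 8, 9, 10, 11}
Set A = {4, 5}
A' = U \ A = elements in U but not in A
Checking each element of U:
1 (not in A, include), 2 (not in A, include), 3 (not in A, include), 4 (in A, exclude), 5 (in A, exclude), 6 (not in A, include), 7 (not in A, include), 8 (not in A, include), 9 (not in A, include), 10 (not in A, include), 11 (not in A, include)
A' = {1, 2, 3, 6, 7, 8, 9, 10, 11}

{1, 2, 3, 6, 7, 8, 9, 10, 11}


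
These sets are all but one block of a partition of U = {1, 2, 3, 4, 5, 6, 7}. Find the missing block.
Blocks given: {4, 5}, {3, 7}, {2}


U = {1, 2, 3, 4, 5, 6, 7}
Shown blocks: {4, 5}, {3, 7}, {2}
A partition's blocks are pairwise disjoint and cover U, so the missing block = U \ (union of shown blocks).
Union of shown blocks: {2, 3, 4, 5, 7}
Missing block = U \ (union) = {1, 6}

{1, 6}


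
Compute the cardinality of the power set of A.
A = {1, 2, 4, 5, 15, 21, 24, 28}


Set A = {1, 2, 4, 5, 15, 21, 24, 28}
|A| = 8
The power set P(A) contains all subsets of A.
|P(A)| = 2^|A| = 2^8 = 256

256


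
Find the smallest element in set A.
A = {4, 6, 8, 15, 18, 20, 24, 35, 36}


Set A = {4, 6, 8, 15, 18, 20, 24, 35, 36}
Elements in ascending order: 4, 6, 8, 15, 18, 20, 24, 35, 36
The smallest element is 4.

4


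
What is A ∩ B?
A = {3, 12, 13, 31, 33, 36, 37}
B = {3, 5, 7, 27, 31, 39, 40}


Set A = {3, 12, 13, 31, 33, 36, 37}
Set B = {3, 5, 7, 27, 31, 39, 40}
A ∩ B includes only elements in both sets.
Check each element of A against B:
3 ✓, 12 ✗, 13 ✗, 31 ✓, 33 ✗, 36 ✗, 37 ✗
A ∩ B = {3, 31}

{3, 31}


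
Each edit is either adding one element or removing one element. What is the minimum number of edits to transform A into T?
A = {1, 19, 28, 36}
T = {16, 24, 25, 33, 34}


Set A = {1, 19, 28, 36}
Set T = {16, 24, 25, 33, 34}
Elements to remove from A (in A, not in T): {1, 19, 28, 36} → 4 removals
Elements to add to A (in T, not in A): {16, 24, 25, 33, 34} → 5 additions
Total edits = 4 + 5 = 9

9


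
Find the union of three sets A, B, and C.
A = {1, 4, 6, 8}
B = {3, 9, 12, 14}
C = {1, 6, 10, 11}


Set A = {1, 4, 6, 8}
Set B = {3, 9, 12, 14}
Set C = {1, 6, 10, 11}
First, A ∪ B = {1, 3, 4, 6, 8, 9, 12, 14}
Then, (A ∪ B) ∪ C = {1, 3, 4, 6, 8, 9, 10, 11, 12, 14}

{1, 3, 4, 6, 8, 9, 10, 11, 12, 14}


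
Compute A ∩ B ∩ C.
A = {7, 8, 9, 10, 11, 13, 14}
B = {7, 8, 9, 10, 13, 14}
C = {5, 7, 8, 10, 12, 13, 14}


Set A = {7, 8, 9, 10, 11, 13, 14}
Set B = {7, 8, 9, 10, 13, 14}
Set C = {5, 7, 8, 10, 12, 13, 14}
First, A ∩ B = {7, 8, 9, 10, 13, 14}
Then, (A ∩ B) ∩ C = {7, 8, 10, 13, 14}

{7, 8, 10, 13, 14}


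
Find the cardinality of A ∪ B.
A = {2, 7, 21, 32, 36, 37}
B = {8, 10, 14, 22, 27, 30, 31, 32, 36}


Set A = {2, 7, 21, 32, 36, 37}, |A| = 6
Set B = {8, 10, 14, 22, 27, 30, 31, 32, 36}, |B| = 9
A ∩ B = {32, 36}, |A ∩ B| = 2
|A ∪ B| = |A| + |B| - |A ∩ B| = 6 + 9 - 2 = 13

13


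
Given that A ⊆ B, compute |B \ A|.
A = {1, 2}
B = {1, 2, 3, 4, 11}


Set A = {1, 2}, |A| = 2
Set B = {1, 2, 3, 4, 11}, |B| = 5
Since A ⊆ B: B \ A = {3, 4, 11}
|B| - |A| = 5 - 2 = 3

3


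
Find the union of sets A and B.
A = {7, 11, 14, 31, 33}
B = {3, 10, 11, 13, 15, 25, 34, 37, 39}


Set A = {7, 11, 14, 31, 33}
Set B = {3, 10, 11, 13, 15, 25, 34, 37, 39}
A ∪ B includes all elements in either set.
Elements from A: {7, 11, 14, 31, 33}
Elements from B not already included: {3, 10, 13, 15, 25, 34, 37, 39}
A ∪ B = {3, 7, 10, 11, 13, 14, 15, 25, 31, 33, 34, 37, 39}

{3, 7, 10, 11, 13, 14, 15, 25, 31, 33, 34, 37, 39}


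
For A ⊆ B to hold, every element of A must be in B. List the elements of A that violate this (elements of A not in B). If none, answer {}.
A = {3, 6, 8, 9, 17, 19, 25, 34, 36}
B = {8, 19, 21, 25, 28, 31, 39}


Set A = {3, 6, 8, 9, 17, 19, 25, 34, 36}
Set B = {8, 19, 21, 25, 28, 31, 39}
Check each element of A against B:
3 ∉ B (include), 6 ∉ B (include), 8 ∈ B, 9 ∉ B (include), 17 ∉ B (include), 19 ∈ B, 25 ∈ B, 34 ∉ B (include), 36 ∉ B (include)
Elements of A not in B: {3, 6, 9, 17, 34, 36}

{3, 6, 9, 17, 34, 36}


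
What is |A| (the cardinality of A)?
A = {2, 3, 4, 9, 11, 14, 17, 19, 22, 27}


Set A = {2, 3, 4, 9, 11, 14, 17, 19, 22, 27}
Listing elements: 2, 3, 4, 9, 11, 14, 17, 19, 22, 27
Counting: 10 elements
|A| = 10

10


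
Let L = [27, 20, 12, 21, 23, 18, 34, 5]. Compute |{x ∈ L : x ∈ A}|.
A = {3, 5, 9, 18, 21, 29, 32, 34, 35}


Set A = {3, 5, 9, 18, 21, 29, 32, 34, 35}
Candidates: [27, 20, 12, 21, 23, 18, 34, 5]
Check each candidate:
27 ∉ A, 20 ∉ A, 12 ∉ A, 21 ∈ A, 23 ∉ A, 18 ∈ A, 34 ∈ A, 5 ∈ A
Count of candidates in A: 4

4


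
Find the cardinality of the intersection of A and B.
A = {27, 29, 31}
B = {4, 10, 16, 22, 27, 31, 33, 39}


Set A = {27, 29, 31}
Set B = {4, 10, 16, 22, 27, 31, 33, 39}
A ∩ B = {27, 31}
|A ∩ B| = 2

2


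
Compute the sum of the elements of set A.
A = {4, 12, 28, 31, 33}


Set A = {4, 12, 28, 31, 33}
Sum = 4 + 12 + 28 + 31 + 33 = 108

108


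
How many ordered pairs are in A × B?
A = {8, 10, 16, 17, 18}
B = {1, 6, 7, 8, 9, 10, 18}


Set A = {8, 10, 16, 17, 18} has 5 elements.
Set B = {1, 6, 7, 8, 9, 10, 18} has 7 elements.
|A × B| = |A| × |B| = 5 × 7 = 35

35


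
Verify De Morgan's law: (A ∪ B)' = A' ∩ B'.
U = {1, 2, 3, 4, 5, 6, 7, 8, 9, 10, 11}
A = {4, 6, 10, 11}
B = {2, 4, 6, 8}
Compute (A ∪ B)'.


U = {1, 2, 3, 4, 5, 6, 7, 8, 9, 10, 11}
A = {4, 6, 10, 11}, B = {2, 4, 6, 8}
A ∪ B = {2, 4, 6, 8, 10, 11}
(A ∪ B)' = U \ (A ∪ B) = {1, 3, 5, 7, 9}
Verification via A' ∩ B': A' = {1, 2, 3, 5, 7, 8, 9}, B' = {1, 3, 5, 7, 9, 10, 11}
A' ∩ B' = {1, 3, 5, 7, 9} ✓

{1, 3, 5, 7, 9}


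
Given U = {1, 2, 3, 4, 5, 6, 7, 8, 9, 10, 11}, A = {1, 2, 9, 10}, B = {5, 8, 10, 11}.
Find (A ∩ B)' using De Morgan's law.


U = {1, 2, 3, 4, 5, 6, 7, 8, 9, 10, 11}
A = {1, 2, 9, 10}, B = {5, 8, 10, 11}
A ∩ B = {10}
(A ∩ B)' = U \ (A ∩ B) = {1, 2, 3, 4, 5, 6, 7, 8, 9, 11}
Verification via A' ∪ B': A' = {3, 4, 5, 6, 7, 8, 11}, B' = {1, 2, 3, 4, 6, 7, 9}
A' ∪ B' = {1, 2, 3, 4, 5, 6, 7, 8, 9, 11} ✓

{1, 2, 3, 4, 5, 6, 7, 8, 9, 11}


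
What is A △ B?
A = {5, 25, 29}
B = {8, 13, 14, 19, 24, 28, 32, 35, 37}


Set A = {5, 25, 29}
Set B = {8, 13, 14, 19, 24, 28, 32, 35, 37}
A △ B = (A \ B) ∪ (B \ A)
Elements in A but not B: {5, 25, 29}
Elements in B but not A: {8, 13, 14, 19, 24, 28, 32, 35, 37}
A △ B = {5, 8, 13, 14, 19, 24, 25, 28, 29, 32, 35, 37}

{5, 8, 13, 14, 19, 24, 25, 28, 29, 32, 35, 37}


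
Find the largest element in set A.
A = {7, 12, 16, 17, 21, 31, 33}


Set A = {7, 12, 16, 17, 21, 31, 33}
Elements in ascending order: 7, 12, 16, 17, 21, 31, 33
The largest element is 33.

33


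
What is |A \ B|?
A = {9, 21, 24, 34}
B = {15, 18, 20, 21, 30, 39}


Set A = {9, 21, 24, 34}
Set B = {15, 18, 20, 21, 30, 39}
A \ B = {9, 24, 34}
|A \ B| = 3

3


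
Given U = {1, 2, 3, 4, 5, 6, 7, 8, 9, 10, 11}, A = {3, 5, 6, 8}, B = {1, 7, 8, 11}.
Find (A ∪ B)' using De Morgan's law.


U = {1, 2, 3, 4, 5, 6, 7, 8, 9, 10, 11}
A = {3, 5, 6, 8}, B = {1, 7, 8, 11}
A ∪ B = {1, 3, 5, 6, 7, 8, 11}
(A ∪ B)' = U \ (A ∪ B) = {2, 4, 9, 10}
Verification via A' ∩ B': A' = {1, 2, 4, 7, 9, 10, 11}, B' = {2, 3, 4, 5, 6, 9, 10}
A' ∩ B' = {2, 4, 9, 10} ✓

{2, 4, 9, 10}


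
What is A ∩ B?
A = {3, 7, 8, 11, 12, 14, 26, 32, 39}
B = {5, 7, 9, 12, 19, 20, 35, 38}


Set A = {3, 7, 8, 11, 12, 14, 26, 32, 39}
Set B = {5, 7, 9, 12, 19, 20, 35, 38}
A ∩ B includes only elements in both sets.
Check each element of A against B:
3 ✗, 7 ✓, 8 ✗, 11 ✗, 12 ✓, 14 ✗, 26 ✗, 32 ✗, 39 ✗
A ∩ B = {7, 12}

{7, 12}


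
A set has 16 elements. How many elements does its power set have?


The set has 16 elements.
The power set contains all possible subsets.
|P(A)| = 2^|A| = 2^16 = 65536

65536


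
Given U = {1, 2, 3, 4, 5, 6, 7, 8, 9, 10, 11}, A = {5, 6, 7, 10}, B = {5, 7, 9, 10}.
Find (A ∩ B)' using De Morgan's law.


U = {1, 2, 3, 4, 5, 6, 7, 8, 9, 10, 11}
A = {5, 6, 7, 10}, B = {5, 7, 9, 10}
A ∩ B = {5, 7, 10}
(A ∩ B)' = U \ (A ∩ B) = {1, 2, 3, 4, 6, 8, 9, 11}
Verification via A' ∪ B': A' = {1, 2, 3, 4, 8, 9, 11}, B' = {1, 2, 3, 4, 6, 8, 11}
A' ∪ B' = {1, 2, 3, 4, 6, 8, 9, 11} ✓

{1, 2, 3, 4, 6, 8, 9, 11}


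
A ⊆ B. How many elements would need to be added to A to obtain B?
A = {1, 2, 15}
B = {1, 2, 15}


Set A = {1, 2, 15}, |A| = 3
Set B = {1, 2, 15}, |B| = 3
Since A ⊆ B: B \ A = {}
|B| - |A| = 3 - 3 = 0

0


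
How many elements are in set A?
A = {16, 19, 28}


Set A = {16, 19, 28}
Listing elements: 16, 19, 28
Counting: 3 elements
|A| = 3

3


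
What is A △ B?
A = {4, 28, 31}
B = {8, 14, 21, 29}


Set A = {4, 28, 31}
Set B = {8, 14, 21, 29}
A △ B = (A \ B) ∪ (B \ A)
Elements in A but not B: {4, 28, 31}
Elements in B but not A: {8, 14, 21, 29}
A △ B = {4, 8, 14, 21, 28, 29, 31}

{4, 8, 14, 21, 28, 29, 31}


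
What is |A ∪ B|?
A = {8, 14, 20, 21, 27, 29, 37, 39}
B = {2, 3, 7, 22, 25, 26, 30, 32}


Set A = {8, 14, 20, 21, 27, 29, 37, 39}, |A| = 8
Set B = {2, 3, 7, 22, 25, 26, 30, 32}, |B| = 8
A ∩ B = {}, |A ∩ B| = 0
|A ∪ B| = |A| + |B| - |A ∩ B| = 8 + 8 - 0 = 16

16


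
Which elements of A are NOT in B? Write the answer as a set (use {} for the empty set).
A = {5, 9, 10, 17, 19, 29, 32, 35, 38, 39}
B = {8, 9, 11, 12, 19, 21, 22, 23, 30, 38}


Set A = {5, 9, 10, 17, 19, 29, 32, 35, 38, 39}
Set B = {8, 9, 11, 12, 19, 21, 22, 23, 30, 38}
Check each element of A against B:
5 ∉ B (include), 9 ∈ B, 10 ∉ B (include), 17 ∉ B (include), 19 ∈ B, 29 ∉ B (include), 32 ∉ B (include), 35 ∉ B (include), 38 ∈ B, 39 ∉ B (include)
Elements of A not in B: {5, 10, 17, 29, 32, 35, 39}

{5, 10, 17, 29, 32, 35, 39}


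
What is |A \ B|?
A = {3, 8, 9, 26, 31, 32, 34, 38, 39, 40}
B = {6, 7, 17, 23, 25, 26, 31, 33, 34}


Set A = {3, 8, 9, 26, 31, 32, 34, 38, 39, 40}
Set B = {6, 7, 17, 23, 25, 26, 31, 33, 34}
A \ B = {3, 8, 9, 32, 38, 39, 40}
|A \ B| = 7

7


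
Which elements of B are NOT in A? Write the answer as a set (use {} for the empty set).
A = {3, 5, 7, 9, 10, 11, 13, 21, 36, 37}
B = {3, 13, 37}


Set A = {3, 5, 7, 9, 10, 11, 13, 21, 36, 37}
Set B = {3, 13, 37}
Check each element of B against A:
3 ∈ A, 13 ∈ A, 37 ∈ A
Elements of B not in A: {}

{}


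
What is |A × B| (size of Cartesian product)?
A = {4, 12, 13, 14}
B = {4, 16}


Set A = {4, 12, 13, 14} has 4 elements.
Set B = {4, 16} has 2 elements.
|A × B| = |A| × |B| = 4 × 2 = 8

8


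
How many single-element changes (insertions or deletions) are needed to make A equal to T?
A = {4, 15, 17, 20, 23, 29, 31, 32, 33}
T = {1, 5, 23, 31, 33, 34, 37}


Set A = {4, 15, 17, 20, 23, 29, 31, 32, 33}
Set T = {1, 5, 23, 31, 33, 34, 37}
Elements to remove from A (in A, not in T): {4, 15, 17, 20, 29, 32} → 6 removals
Elements to add to A (in T, not in A): {1, 5, 34, 37} → 4 additions
Total edits = 6 + 4 = 10

10


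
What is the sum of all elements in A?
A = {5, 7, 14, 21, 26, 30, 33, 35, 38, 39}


Set A = {5, 7, 14, 21, 26, 30, 33, 35, 38, 39}
Sum = 5 + 7 + 14 + 21 + 26 + 30 + 33 + 35 + 38 + 39 = 248

248


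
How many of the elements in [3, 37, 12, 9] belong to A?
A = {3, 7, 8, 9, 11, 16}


Set A = {3, 7, 8, 9, 11, 16}
Candidates: [3, 37, 12, 9]
Check each candidate:
3 ∈ A, 37 ∉ A, 12 ∉ A, 9 ∈ A
Count of candidates in A: 2

2


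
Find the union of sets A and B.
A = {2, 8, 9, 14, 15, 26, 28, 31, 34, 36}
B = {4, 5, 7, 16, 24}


Set A = {2, 8, 9, 14, 15, 26, 28, 31, 34, 36}
Set B = {4, 5, 7, 16, 24}
A ∪ B includes all elements in either set.
Elements from A: {2, 8, 9, 14, 15, 26, 28, 31, 34, 36}
Elements from B not already included: {4, 5, 7, 16, 24}
A ∪ B = {2, 4, 5, 7, 8, 9, 14, 15, 16, 24, 26, 28, 31, 34, 36}

{2, 4, 5, 7, 8, 9, 14, 15, 16, 24, 26, 28, 31, 34, 36}


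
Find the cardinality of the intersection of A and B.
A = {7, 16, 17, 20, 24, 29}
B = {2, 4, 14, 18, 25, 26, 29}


Set A = {7, 16, 17, 20, 24, 29}
Set B = {2, 4, 14, 18, 25, 26, 29}
A ∩ B = {29}
|A ∩ B| = 1

1


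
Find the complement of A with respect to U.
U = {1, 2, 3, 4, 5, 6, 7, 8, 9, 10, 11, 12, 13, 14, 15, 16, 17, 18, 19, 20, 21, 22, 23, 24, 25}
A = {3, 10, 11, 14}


Universal set U = {1, 2, 3, 4, 5, 6, 7, 8, 9, 10, 11, 12, 13, 14, 15, 16, 17, 18, 19, 20, 21, 22, 23, 24, 25}
Set A = {3, 10, 11, 14}
A' = U \ A = elements in U but not in A
Checking each element of U:
1 (not in A, include), 2 (not in A, include), 3 (in A, exclude), 4 (not in A, include), 5 (not in A, include), 6 (not in A, include), 7 (not in A, include), 8 (not in A, include), 9 (not in A, include), 10 (in A, exclude), 11 (in A, exclude), 12 (not in A, include), 13 (not in A, include), 14 (in A, exclude), 15 (not in A, include), 16 (not in A, include), 17 (not in A, include), 18 (not in A, include), 19 (not in A, include), 20 (not in A, include), 21 (not in A, include), 22 (not in A, include), 23 (not in A, include), 24 (not in A, include), 25 (not in A, include)
A' = {1, 2, 4, 5, 6, 7, 8, 9, 12, 13, 15, 16, 17, 18, 19, 20, 21, 22, 23, 24, 25}

{1, 2, 4, 5, 6, 7, 8, 9, 12, 13, 15, 16, 17, 18, 19, 20, 21, 22, 23, 24, 25}


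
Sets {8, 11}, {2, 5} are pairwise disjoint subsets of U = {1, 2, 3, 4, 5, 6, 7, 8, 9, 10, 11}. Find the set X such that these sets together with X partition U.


U = {1, 2, 3, 4, 5, 6, 7, 8, 9, 10, 11}
Shown blocks: {8, 11}, {2, 5}
A partition's blocks are pairwise disjoint and cover U, so the missing block = U \ (union of shown blocks).
Union of shown blocks: {2, 5, 8, 11}
Missing block = U \ (union) = {1, 3, 4, 6, 7, 9, 10}

{1, 3, 4, 6, 7, 9, 10}


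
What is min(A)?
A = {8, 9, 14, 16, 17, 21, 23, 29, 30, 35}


Set A = {8, 9, 14, 16, 17, 21, 23, 29, 30, 35}
Elements in ascending order: 8, 9, 14, 16, 17, 21, 23, 29, 30, 35
The smallest element is 8.

8


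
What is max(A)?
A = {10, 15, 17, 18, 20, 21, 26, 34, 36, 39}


Set A = {10, 15, 17, 18, 20, 21, 26, 34, 36, 39}
Elements in ascending order: 10, 15, 17, 18, 20, 21, 26, 34, 36, 39
The largest element is 39.

39


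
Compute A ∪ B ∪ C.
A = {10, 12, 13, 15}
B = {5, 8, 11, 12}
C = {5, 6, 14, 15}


Set A = {10, 12, 13, 15}
Set B = {5, 8, 11, 12}
Set C = {5, 6, 14, 15}
First, A ∪ B = {5, 8, 10, 11, 12, 13, 15}
Then, (A ∪ B) ∪ C = {5, 6, 8, 10, 11, 12, 13, 14, 15}

{5, 6, 8, 10, 11, 12, 13, 14, 15}


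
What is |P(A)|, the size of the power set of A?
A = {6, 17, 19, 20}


Set A = {6, 17, 19, 20}
|A| = 4
The power set P(A) contains all subsets of A.
|P(A)| = 2^|A| = 2^4 = 16

16


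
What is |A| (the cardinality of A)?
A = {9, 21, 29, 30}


Set A = {9, 21, 29, 30}
Listing elements: 9, 21, 29, 30
Counting: 4 elements
|A| = 4

4


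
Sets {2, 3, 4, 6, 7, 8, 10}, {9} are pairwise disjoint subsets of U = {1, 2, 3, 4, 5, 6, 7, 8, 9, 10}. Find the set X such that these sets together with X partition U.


U = {1, 2, 3, 4, 5, 6, 7, 8, 9, 10}
Shown blocks: {2, 3, 4, 6, 7, 8, 10}, {9}
A partition's blocks are pairwise disjoint and cover U, so the missing block = U \ (union of shown blocks).
Union of shown blocks: {2, 3, 4, 6, 7, 8, 9, 10}
Missing block = U \ (union) = {1, 5}

{1, 5}


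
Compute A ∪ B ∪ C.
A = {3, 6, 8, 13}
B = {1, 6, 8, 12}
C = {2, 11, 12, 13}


Set A = {3, 6, 8, 13}
Set B = {1, 6, 8, 12}
Set C = {2, 11, 12, 13}
First, A ∪ B = {1, 3, 6, 8, 12, 13}
Then, (A ∪ B) ∪ C = {1, 2, 3, 6, 8, 11, 12, 13}

{1, 2, 3, 6, 8, 11, 12, 13}


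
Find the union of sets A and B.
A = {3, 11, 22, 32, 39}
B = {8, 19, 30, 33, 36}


Set A = {3, 11, 22, 32, 39}
Set B = {8, 19, 30, 33, 36}
A ∪ B includes all elements in either set.
Elements from A: {3, 11, 22, 32, 39}
Elements from B not already included: {8, 19, 30, 33, 36}
A ∪ B = {3, 8, 11, 19, 22, 30, 32, 33, 36, 39}

{3, 8, 11, 19, 22, 30, 32, 33, 36, 39}


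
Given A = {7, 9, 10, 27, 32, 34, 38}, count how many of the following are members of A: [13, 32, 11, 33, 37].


Set A = {7, 9, 10, 27, 32, 34, 38}
Candidates: [13, 32, 11, 33, 37]
Check each candidate:
13 ∉ A, 32 ∈ A, 11 ∉ A, 33 ∉ A, 37 ∉ A
Count of candidates in A: 1

1


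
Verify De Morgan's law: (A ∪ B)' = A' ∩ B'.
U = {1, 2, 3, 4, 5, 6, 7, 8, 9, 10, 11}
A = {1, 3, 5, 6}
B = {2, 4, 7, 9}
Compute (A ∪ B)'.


U = {1, 2, 3, 4, 5, 6, 7, 8, 9, 10, 11}
A = {1, 3, 5, 6}, B = {2, 4, 7, 9}
A ∪ B = {1, 2, 3, 4, 5, 6, 7, 9}
(A ∪ B)' = U \ (A ∪ B) = {8, 10, 11}
Verification via A' ∩ B': A' = {2, 4, 7, 8, 9, 10, 11}, B' = {1, 3, 5, 6, 8, 10, 11}
A' ∩ B' = {8, 10, 11} ✓

{8, 10, 11}


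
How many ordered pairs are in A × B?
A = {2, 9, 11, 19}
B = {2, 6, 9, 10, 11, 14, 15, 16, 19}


Set A = {2, 9, 11, 19} has 4 elements.
Set B = {2, 6, 9, 10, 11, 14, 15, 16, 19} has 9 elements.
|A × B| = |A| × |B| = 4 × 9 = 36

36


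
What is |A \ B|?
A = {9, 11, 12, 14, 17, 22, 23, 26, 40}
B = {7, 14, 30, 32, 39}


Set A = {9, 11, 12, 14, 17, 22, 23, 26, 40}
Set B = {7, 14, 30, 32, 39}
A \ B = {9, 11, 12, 17, 22, 23, 26, 40}
|A \ B| = 8

8


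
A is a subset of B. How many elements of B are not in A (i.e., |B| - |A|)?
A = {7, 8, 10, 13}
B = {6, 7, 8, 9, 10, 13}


Set A = {7, 8, 10, 13}, |A| = 4
Set B = {6, 7, 8, 9, 10, 13}, |B| = 6
Since A ⊆ B: B \ A = {6, 9}
|B| - |A| = 6 - 4 = 2

2


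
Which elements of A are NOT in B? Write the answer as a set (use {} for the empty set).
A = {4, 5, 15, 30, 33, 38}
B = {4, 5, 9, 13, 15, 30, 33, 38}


Set A = {4, 5, 15, 30, 33, 38}
Set B = {4, 5, 9, 13, 15, 30, 33, 38}
Check each element of A against B:
4 ∈ B, 5 ∈ B, 15 ∈ B, 30 ∈ B, 33 ∈ B, 38 ∈ B
Elements of A not in B: {}

{}


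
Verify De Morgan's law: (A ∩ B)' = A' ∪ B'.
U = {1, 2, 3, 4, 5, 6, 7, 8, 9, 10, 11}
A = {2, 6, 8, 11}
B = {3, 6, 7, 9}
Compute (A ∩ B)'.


U = {1, 2, 3, 4, 5, 6, 7, 8, 9, 10, 11}
A = {2, 6, 8, 11}, B = {3, 6, 7, 9}
A ∩ B = {6}
(A ∩ B)' = U \ (A ∩ B) = {1, 2, 3, 4, 5, 7, 8, 9, 10, 11}
Verification via A' ∪ B': A' = {1, 3, 4, 5, 7, 9, 10}, B' = {1, 2, 4, 5, 8, 10, 11}
A' ∪ B' = {1, 2, 3, 4, 5, 7, 8, 9, 10, 11} ✓

{1, 2, 3, 4, 5, 7, 8, 9, 10, 11}


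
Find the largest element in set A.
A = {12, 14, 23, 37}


Set A = {12, 14, 23, 37}
Elements in ascending order: 12, 14, 23, 37
The largest element is 37.

37


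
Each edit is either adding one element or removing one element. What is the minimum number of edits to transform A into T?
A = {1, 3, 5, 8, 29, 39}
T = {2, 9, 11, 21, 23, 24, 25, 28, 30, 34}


Set A = {1, 3, 5, 8, 29, 39}
Set T = {2, 9, 11, 21, 23, 24, 25, 28, 30, 34}
Elements to remove from A (in A, not in T): {1, 3, 5, 8, 29, 39} → 6 removals
Elements to add to A (in T, not in A): {2, 9, 11, 21, 23, 24, 25, 28, 30, 34} → 10 additions
Total edits = 6 + 10 = 16

16


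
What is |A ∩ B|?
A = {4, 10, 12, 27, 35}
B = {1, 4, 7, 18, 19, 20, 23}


Set A = {4, 10, 12, 27, 35}
Set B = {1, 4, 7, 18, 19, 20, 23}
A ∩ B = {4}
|A ∩ B| = 1

1


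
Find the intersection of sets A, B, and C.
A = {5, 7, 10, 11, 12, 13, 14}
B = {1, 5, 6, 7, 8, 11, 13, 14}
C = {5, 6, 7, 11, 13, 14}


Set A = {5, 7, 10, 11, 12, 13, 14}
Set B = {1, 5, 6, 7, 8, 11, 13, 14}
Set C = {5, 6, 7, 11, 13, 14}
First, A ∩ B = {5, 7, 11, 13, 14}
Then, (A ∩ B) ∩ C = {5, 7, 11, 13, 14}

{5, 7, 11, 13, 14}


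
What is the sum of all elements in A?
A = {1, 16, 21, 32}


Set A = {1, 16, 21, 32}
Sum = 1 + 16 + 21 + 32 = 70

70


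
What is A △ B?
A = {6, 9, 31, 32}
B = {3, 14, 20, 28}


Set A = {6, 9, 31, 32}
Set B = {3, 14, 20, 28}
A △ B = (A \ B) ∪ (B \ A)
Elements in A but not B: {6, 9, 31, 32}
Elements in B but not A: {3, 14, 20, 28}
A △ B = {3, 6, 9, 14, 20, 28, 31, 32}

{3, 6, 9, 14, 20, 28, 31, 32}


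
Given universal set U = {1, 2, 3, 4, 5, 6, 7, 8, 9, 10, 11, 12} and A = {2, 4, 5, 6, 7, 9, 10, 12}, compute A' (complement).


Universal set U = {1, 2, 3, 4, 5, 6, 7, 8, 9, 10, 11, 12}
Set A = {2, 4, 5, 6, 7, 9, 10, 12}
A' = U \ A = elements in U but not in A
Checking each element of U:
1 (not in A, include), 2 (in A, exclude), 3 (not in A, include), 4 (in A, exclude), 5 (in A, exclude), 6 (in A, exclude), 7 (in A, exclude), 8 (not in A, include), 9 (in A, exclude), 10 (in A, exclude), 11 (not in A, include), 12 (in A, exclude)
A' = {1, 3, 8, 11}

{1, 3, 8, 11}


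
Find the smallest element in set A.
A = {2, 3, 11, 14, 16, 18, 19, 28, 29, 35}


Set A = {2, 3, 11, 14, 16, 18, 19, 28, 29, 35}
Elements in ascending order: 2, 3, 11, 14, 16, 18, 19, 28, 29, 35
The smallest element is 2.

2


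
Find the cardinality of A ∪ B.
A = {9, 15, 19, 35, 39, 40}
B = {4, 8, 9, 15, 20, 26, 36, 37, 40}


Set A = {9, 15, 19, 35, 39, 40}, |A| = 6
Set B = {4, 8, 9, 15, 20, 26, 36, 37, 40}, |B| = 9
A ∩ B = {9, 15, 40}, |A ∩ B| = 3
|A ∪ B| = |A| + |B| - |A ∩ B| = 6 + 9 - 3 = 12

12


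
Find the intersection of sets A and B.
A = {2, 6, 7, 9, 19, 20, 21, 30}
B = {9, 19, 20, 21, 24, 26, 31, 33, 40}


Set A = {2, 6, 7, 9, 19, 20, 21, 30}
Set B = {9, 19, 20, 21, 24, 26, 31, 33, 40}
A ∩ B includes only elements in both sets.
Check each element of A against B:
2 ✗, 6 ✗, 7 ✗, 9 ✓, 19 ✓, 20 ✓, 21 ✓, 30 ✗
A ∩ B = {9, 19, 20, 21}

{9, 19, 20, 21}


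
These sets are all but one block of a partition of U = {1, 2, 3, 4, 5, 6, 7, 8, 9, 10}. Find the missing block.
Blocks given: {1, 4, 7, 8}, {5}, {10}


U = {1, 2, 3, 4, 5, 6, 7, 8, 9, 10}
Shown blocks: {1, 4, 7, 8}, {5}, {10}
A partition's blocks are pairwise disjoint and cover U, so the missing block = U \ (union of shown blocks).
Union of shown blocks: {1, 4, 5, 7, 8, 10}
Missing block = U \ (union) = {2, 3, 6, 9}

{2, 3, 6, 9}


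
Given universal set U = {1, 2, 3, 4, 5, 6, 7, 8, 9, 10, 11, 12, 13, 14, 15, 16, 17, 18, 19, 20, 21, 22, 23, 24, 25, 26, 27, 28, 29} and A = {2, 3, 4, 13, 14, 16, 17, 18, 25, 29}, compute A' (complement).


Universal set U = {1, 2, 3, 4, 5, 6, 7, 8, 9, 10, 11, 12, 13, 14, 15, 16, 17, 18, 19, 20, 21, 22, 23, 24, 25, 26, 27, 28, 29}
Set A = {2, 3, 4, 13, 14, 16, 17, 18, 25, 29}
A' = U \ A = elements in U but not in A
Checking each element of U:
1 (not in A, include), 2 (in A, exclude), 3 (in A, exclude), 4 (in A, exclude), 5 (not in A, include), 6 (not in A, include), 7 (not in A, include), 8 (not in A, include), 9 (not in A, include), 10 (not in A, include), 11 (not in A, include), 12 (not in A, include), 13 (in A, exclude), 14 (in A, exclude), 15 (not in A, include), 16 (in A, exclude), 17 (in A, exclude), 18 (in A, exclude), 19 (not in A, include), 20 (not in A, include), 21 (not in A, include), 22 (not in A, include), 23 (not in A, include), 24 (not in A, include), 25 (in A, exclude), 26 (not in A, include), 27 (not in A, include), 28 (not in A, include), 29 (in A, exclude)
A' = {1, 5, 6, 7, 8, 9, 10, 11, 12, 15, 19, 20, 21, 22, 23, 24, 26, 27, 28}

{1, 5, 6, 7, 8, 9, 10, 11, 12, 15, 19, 20, 21, 22, 23, 24, 26, 27, 28}


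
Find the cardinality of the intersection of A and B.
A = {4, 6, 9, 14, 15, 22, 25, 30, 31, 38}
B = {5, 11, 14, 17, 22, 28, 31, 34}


Set A = {4, 6, 9, 14, 15, 22, 25, 30, 31, 38}
Set B = {5, 11, 14, 17, 22, 28, 31, 34}
A ∩ B = {14, 22, 31}
|A ∩ B| = 3

3


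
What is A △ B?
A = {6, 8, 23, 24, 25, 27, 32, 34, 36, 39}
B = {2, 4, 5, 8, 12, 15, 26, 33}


Set A = {6, 8, 23, 24, 25, 27, 32, 34, 36, 39}
Set B = {2, 4, 5, 8, 12, 15, 26, 33}
A △ B = (A \ B) ∪ (B \ A)
Elements in A but not B: {6, 23, 24, 25, 27, 32, 34, 36, 39}
Elements in B but not A: {2, 4, 5, 12, 15, 26, 33}
A △ B = {2, 4, 5, 6, 12, 15, 23, 24, 25, 26, 27, 32, 33, 34, 36, 39}

{2, 4, 5, 6, 12, 15, 23, 24, 25, 26, 27, 32, 33, 34, 36, 39}


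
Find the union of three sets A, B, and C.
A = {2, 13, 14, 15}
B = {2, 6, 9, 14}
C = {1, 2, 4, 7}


Set A = {2, 13, 14, 15}
Set B = {2, 6, 9, 14}
Set C = {1, 2, 4, 7}
First, A ∪ B = {2, 6, 9, 13, 14, 15}
Then, (A ∪ B) ∪ C = {1, 2, 4, 6, 7, 9, 13, 14, 15}

{1, 2, 4, 6, 7, 9, 13, 14, 15}


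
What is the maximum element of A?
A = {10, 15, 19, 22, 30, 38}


Set A = {10, 15, 19, 22, 30, 38}
Elements in ascending order: 10, 15, 19, 22, 30, 38
The largest element is 38.

38


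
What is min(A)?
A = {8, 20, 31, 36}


Set A = {8, 20, 31, 36}
Elements in ascending order: 8, 20, 31, 36
The smallest element is 8.

8


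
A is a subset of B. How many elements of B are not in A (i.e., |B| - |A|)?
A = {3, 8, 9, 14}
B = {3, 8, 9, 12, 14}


Set A = {3, 8, 9, 14}, |A| = 4
Set B = {3, 8, 9, 12, 14}, |B| = 5
Since A ⊆ B: B \ A = {12}
|B| - |A| = 5 - 4 = 1

1


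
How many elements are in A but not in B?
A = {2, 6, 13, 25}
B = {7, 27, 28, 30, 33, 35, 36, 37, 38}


Set A = {2, 6, 13, 25}
Set B = {7, 27, 28, 30, 33, 35, 36, 37, 38}
A \ B = {2, 6, 13, 25}
|A \ B| = 4

4


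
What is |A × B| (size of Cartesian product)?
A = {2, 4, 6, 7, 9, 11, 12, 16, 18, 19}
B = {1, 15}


Set A = {2, 4, 6, 7, 9, 11, 12, 16, 18, 19} has 10 elements.
Set B = {1, 15} has 2 elements.
|A × B| = |A| × |B| = 10 × 2 = 20

20


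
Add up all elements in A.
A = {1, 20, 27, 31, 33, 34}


Set A = {1, 20, 27, 31, 33, 34}
Sum = 1 + 20 + 27 + 31 + 33 + 34 = 146

146


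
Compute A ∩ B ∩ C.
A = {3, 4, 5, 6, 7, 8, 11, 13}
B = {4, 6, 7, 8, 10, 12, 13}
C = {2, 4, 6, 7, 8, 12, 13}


Set A = {3, 4, 5, 6, 7, 8, 11, 13}
Set B = {4, 6, 7, 8, 10, 12, 13}
Set C = {2, 4, 6, 7, 8, 12, 13}
First, A ∩ B = {4, 6, 7, 8, 13}
Then, (A ∩ B) ∩ C = {4, 6, 7, 8, 13}

{4, 6, 7, 8, 13}
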